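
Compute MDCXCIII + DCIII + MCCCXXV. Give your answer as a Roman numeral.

MDCXCIII = 1693, DCIII = 603, MCCCXXV = 1325
1693 + 603 = 2296
2296 + 1325 = 3621

MMMDCXXI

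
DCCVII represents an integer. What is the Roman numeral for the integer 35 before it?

DCCVII = 707
707 - 35 = 672

DCLXXII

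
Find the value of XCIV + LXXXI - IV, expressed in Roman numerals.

XCIV = 94, LXXXI = 81, IV = 4
94 + 81 = 175
175 - 4 = 171

CLXXI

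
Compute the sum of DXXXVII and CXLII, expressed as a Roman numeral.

DXXXVII = 537
CXLII = 142
537 + 142 = 679

DCLXXIX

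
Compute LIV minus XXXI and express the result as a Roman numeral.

LIV = 54
XXXI = 31
54 - 31 = 23

XXIII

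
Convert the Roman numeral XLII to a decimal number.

XLII: XL=40, I=1, I=1
40 + 1 + 1 = 42

42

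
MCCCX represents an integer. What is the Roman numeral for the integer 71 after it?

MCCCX = 1310
1310 + 71 = 1381

MCCCLXXXI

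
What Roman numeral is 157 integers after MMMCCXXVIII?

MMMCCXXVIII = 3228
3228 + 157 = 3385

MMMCCCLXXXV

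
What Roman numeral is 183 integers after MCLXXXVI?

MCLXXXVI = 1186
1186 + 183 = 1369

MCCCLXIX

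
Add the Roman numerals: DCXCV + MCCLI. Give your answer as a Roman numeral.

DCXCV = 695
MCCLI = 1251
695 + 1251 = 1946

MCMXLVI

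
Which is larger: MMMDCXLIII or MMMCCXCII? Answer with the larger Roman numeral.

MMMDCXLIII = 3643
MMMCCXCII = 3292
3643 is larger

MMMDCXLIII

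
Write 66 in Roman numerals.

Convert 66 to Roman numerals:
  66 contains 1×50 (L)
  16 contains 1×10 (X)
  6 contains 1×5 (V)
  1 contains 1×1 (I)

LXVI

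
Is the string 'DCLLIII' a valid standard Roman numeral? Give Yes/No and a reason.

'DCLLIII': L should not appear more than once

No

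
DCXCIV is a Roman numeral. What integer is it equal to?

DCXCIV: D=500, C=100, XC=90, IV=4
500 + 100 + 90 + 4 = 694

694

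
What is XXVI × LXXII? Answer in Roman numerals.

XXVI = 26
LXXII = 72
26 × 72 = 1872

MDCCCLXXII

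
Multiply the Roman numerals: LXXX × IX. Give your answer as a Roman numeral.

LXXX = 80
IX = 9
80 × 9 = 720

DCCXX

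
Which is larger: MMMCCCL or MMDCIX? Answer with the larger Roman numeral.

MMMCCCL = 3350
MMDCIX = 2609
3350 is larger

MMMCCCL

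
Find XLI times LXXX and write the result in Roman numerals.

XLI = 41
LXXX = 80
41 × 80 = 3280

MMMCCLXXX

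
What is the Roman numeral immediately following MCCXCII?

MCCXCII = 1292, so the next integer is 1292 + 1 = 1293

MCCXCIII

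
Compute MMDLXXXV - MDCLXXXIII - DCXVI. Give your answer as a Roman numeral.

MMDLXXXV = 2585, MDCLXXXIII = 1683, DCXVI = 616
2585 - 1683 = 902
902 - 616 = 286

CCLXXXVI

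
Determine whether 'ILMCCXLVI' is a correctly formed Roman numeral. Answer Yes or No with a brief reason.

'ILMCCXLVI': L should not appear more than once

No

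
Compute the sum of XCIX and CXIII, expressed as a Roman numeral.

XCIX = 99
CXIII = 113
99 + 113 = 212

CCXII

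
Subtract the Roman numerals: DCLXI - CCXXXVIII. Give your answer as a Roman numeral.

DCLXI = 661
CCXXXVIII = 238
661 - 238 = 423

CDXXIII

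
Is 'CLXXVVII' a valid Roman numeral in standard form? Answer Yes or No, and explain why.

'CLXXVVII': V should not appear more than once

No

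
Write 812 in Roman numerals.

Convert 812 to Roman numerals:
  812 contains 1×500 (D)
  312 contains 3×100 (CCC)
  12 contains 1×10 (X)
  2 contains 2×1 (II)

DCCCXII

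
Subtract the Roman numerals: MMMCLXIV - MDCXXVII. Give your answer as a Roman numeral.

MMMCLXIV = 3164
MDCXXVII = 1627
3164 - 1627 = 1537

MDXXXVII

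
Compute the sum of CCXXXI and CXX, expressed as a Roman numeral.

CCXXXI = 231
CXX = 120
231 + 120 = 351

CCCLI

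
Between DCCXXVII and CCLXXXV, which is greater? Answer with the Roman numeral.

DCCXXVII = 727
CCLXXXV = 285
727 is larger

DCCXXVII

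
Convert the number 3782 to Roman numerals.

Convert 3782 to Roman numerals:
  3782 contains 3×1000 (MMM)
  782 contains 1×500 (D)
  282 contains 2×100 (CC)
  82 contains 1×50 (L)
  32 contains 3×10 (XXX)
  2 contains 2×1 (II)

MMMDCCLXXXII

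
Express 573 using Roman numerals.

Convert 573 to Roman numerals:
  573 contains 1×500 (D)
  73 contains 1×50 (L)
  23 contains 2×10 (XX)
  3 contains 3×1 (III)

DLXXIII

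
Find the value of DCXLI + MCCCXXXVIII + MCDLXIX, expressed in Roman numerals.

DCXLI = 641, MCCCXXXVIII = 1338, MCDLXIX = 1469
641 + 1338 = 1979
1979 + 1469 = 3448

MMMCDXLVIII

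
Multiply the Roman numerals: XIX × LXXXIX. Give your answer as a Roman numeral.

XIX = 19
LXXXIX = 89
19 × 89 = 1691

MDCXCI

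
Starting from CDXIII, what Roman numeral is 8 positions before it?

CDXIII = 413
413 - 8 = 405

CDV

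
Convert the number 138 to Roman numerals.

Convert 138 to Roman numerals:
  138 contains 1×100 (C)
  38 contains 3×10 (XXX)
  8 contains 1×5 (V)
  3 contains 3×1 (III)

CXXXVIII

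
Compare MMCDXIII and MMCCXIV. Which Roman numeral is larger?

MMCDXIII = 2413
MMCCXIV = 2214
2413 is larger

MMCDXIII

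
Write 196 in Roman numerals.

Convert 196 to Roman numerals:
  196 contains 1×100 (C)
  96 contains 1×90 (XC)
  6 contains 1×5 (V)
  1 contains 1×1 (I)

CXCVI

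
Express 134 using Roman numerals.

Convert 134 to Roman numerals:
  134 contains 1×100 (C)
  34 contains 3×10 (XXX)
  4 contains 1×4 (IV)

CXXXIV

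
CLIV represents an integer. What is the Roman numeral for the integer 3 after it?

CLIV = 154
154 + 3 = 157

CLVII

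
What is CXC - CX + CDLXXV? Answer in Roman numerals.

CXC = 190, CX = 110, CDLXXV = 475
190 - 110 = 80
80 + 475 = 555

DLV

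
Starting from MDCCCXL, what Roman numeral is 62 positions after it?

MDCCCXL = 1840
1840 + 62 = 1902

MCMII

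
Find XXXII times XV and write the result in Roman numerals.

XXXII = 32
XV = 15
32 × 15 = 480

CDLXXX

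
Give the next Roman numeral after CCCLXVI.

CCCLXVI = 366, so the next integer is 366 + 1 = 367

CCCLXVII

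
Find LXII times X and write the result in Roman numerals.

LXII = 62
X = 10
62 × 10 = 620

DCXX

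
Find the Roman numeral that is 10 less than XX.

XX = 20
20 - 10 = 10

X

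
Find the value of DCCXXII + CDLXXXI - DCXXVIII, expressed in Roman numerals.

DCCXXII = 722, CDLXXXI = 481, DCXXVIII = 628
722 + 481 = 1203
1203 - 628 = 575

DLXXV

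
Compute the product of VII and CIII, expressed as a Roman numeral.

VII = 7
CIII = 103
7 × 103 = 721

DCCXXI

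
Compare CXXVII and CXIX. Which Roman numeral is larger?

CXXVII = 127
CXIX = 119
127 is larger

CXXVII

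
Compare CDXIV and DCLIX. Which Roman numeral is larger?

CDXIV = 414
DCLIX = 659
659 is larger

DCLIX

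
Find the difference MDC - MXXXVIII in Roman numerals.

MDC = 1600
MXXXVIII = 1038
1600 - 1038 = 562

DLXII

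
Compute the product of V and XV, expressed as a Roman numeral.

V = 5
XV = 15
5 × 15 = 75

LXXV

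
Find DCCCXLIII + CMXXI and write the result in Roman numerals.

DCCCXLIII = 843
CMXXI = 921
843 + 921 = 1764

MDCCLXIV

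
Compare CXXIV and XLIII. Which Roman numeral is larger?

CXXIV = 124
XLIII = 43
124 is larger

CXXIV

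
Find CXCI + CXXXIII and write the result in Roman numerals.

CXCI = 191
CXXXIII = 133
191 + 133 = 324

CCCXXIV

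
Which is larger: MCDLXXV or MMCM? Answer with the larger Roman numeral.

MCDLXXV = 1475
MMCM = 2900
2900 is larger

MMCM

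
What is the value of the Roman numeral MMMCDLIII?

MMMCDLIII: M=1000, M=1000, M=1000, CD=400, L=50, I=1, I=1, I=1
1000 + 1000 + 1000 + 400 + 50 + 1 + 1 + 1 = 3453

3453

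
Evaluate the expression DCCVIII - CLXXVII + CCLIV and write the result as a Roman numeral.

DCCVIII = 708, CLXXVII = 177, CCLIV = 254
708 - 177 = 531
531 + 254 = 785

DCCLXXXV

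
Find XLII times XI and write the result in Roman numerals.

XLII = 42
XI = 11
42 × 11 = 462

CDLXII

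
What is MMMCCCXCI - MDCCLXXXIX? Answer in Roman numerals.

MMMCCCXCI = 3391
MDCCLXXXIX = 1789
3391 - 1789 = 1602

MDCII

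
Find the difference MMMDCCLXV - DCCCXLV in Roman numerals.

MMMDCCLXV = 3765
DCCCXLV = 845
3765 - 845 = 2920

MMCMXX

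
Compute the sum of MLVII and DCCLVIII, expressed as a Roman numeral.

MLVII = 1057
DCCLVIII = 758
1057 + 758 = 1815

MDCCCXV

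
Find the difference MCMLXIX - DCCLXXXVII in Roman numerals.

MCMLXIX = 1969
DCCLXXXVII = 787
1969 - 787 = 1182

MCLXXXII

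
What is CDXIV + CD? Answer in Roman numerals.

CDXIV = 414
CD = 400
414 + 400 = 814

DCCCXIV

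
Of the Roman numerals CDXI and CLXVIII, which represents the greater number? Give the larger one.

CDXI = 411
CLXVIII = 168
411 is larger

CDXI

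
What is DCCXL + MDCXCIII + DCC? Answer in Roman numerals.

DCCXL = 740, MDCXCIII = 1693, DCC = 700
740 + 1693 = 2433
2433 + 700 = 3133

MMMCXXXIII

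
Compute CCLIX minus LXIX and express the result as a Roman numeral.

CCLIX = 259
LXIX = 69
259 - 69 = 190

CXC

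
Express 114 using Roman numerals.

Convert 114 to Roman numerals:
  114 contains 1×100 (C)
  14 contains 1×10 (X)
  4 contains 1×4 (IV)

CXIV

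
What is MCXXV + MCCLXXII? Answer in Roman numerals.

MCXXV = 1125
MCCLXXII = 1272
1125 + 1272 = 2397

MMCCCXCVII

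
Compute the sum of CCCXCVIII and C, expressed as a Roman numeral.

CCCXCVIII = 398
C = 100
398 + 100 = 498

CDXCVIII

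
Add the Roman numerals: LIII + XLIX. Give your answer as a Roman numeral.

LIII = 53
XLIX = 49
53 + 49 = 102

CII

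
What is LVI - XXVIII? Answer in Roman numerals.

LVI = 56
XXVIII = 28
56 - 28 = 28

XXVIII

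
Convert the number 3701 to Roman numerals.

Convert 3701 to Roman numerals:
  3701 contains 3×1000 (MMM)
  701 contains 1×500 (D)
  201 contains 2×100 (CC)
  1 contains 1×1 (I)

MMMDCCI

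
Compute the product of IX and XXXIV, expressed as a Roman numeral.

IX = 9
XXXIV = 34
9 × 34 = 306

CCCVI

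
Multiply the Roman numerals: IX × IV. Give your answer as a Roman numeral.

IX = 9
IV = 4
9 × 4 = 36

XXXVI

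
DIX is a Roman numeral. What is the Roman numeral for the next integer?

DIX = 509; next is 510

DX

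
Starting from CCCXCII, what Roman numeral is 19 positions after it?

CCCXCII = 392
392 + 19 = 411

CDXI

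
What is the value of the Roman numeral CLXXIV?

CLXXIV: C=100, L=50, X=10, X=10, IV=4
100 + 50 + 10 + 10 + 4 = 174

174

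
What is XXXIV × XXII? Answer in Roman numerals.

XXXIV = 34
XXII = 22
34 × 22 = 748

DCCXLVIII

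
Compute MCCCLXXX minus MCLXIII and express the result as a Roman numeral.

MCCCLXXX = 1380
MCLXIII = 1163
1380 - 1163 = 217

CCXVII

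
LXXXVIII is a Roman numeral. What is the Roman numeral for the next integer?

LXXXVIII = 88; next is 89

LXXXIX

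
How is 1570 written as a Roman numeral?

Convert 1570 to Roman numerals:
  1570 contains 1×1000 (M)
  570 contains 1×500 (D)
  70 contains 1×50 (L)
  20 contains 2×10 (XX)

MDLXX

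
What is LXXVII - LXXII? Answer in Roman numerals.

LXXVII = 77
LXXII = 72
77 - 72 = 5

V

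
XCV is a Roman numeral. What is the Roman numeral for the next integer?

XCV = 95, so the next integer is 95 + 1 = 96

XCVI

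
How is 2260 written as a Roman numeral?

Convert 2260 to Roman numerals:
  2260 contains 2×1000 (MM)
  260 contains 2×100 (CC)
  60 contains 1×50 (L)
  10 contains 1×10 (X)

MMCCLX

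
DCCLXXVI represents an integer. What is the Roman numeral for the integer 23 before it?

DCCLXXVI = 776
776 - 23 = 753

DCCLIII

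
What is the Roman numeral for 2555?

Convert 2555 to Roman numerals:
  2555 contains 2×1000 (MM)
  555 contains 1×500 (D)
  55 contains 1×50 (L)
  5 contains 1×5 (V)

MMDLV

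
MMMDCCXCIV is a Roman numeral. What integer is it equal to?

MMMDCCXCIV: M=1000, M=1000, M=1000, D=500, C=100, C=100, XC=90, IV=4
1000 + 1000 + 1000 + 500 + 100 + 100 + 90 + 4 = 3794

3794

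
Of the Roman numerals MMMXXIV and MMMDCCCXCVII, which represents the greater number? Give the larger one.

MMMXXIV = 3024
MMMDCCCXCVII = 3897
3897 is larger

MMMDCCCXCVII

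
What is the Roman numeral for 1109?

Convert 1109 to Roman numerals:
  1109 contains 1×1000 (M)
  109 contains 1×100 (C)
  9 contains 1×9 (IX)

MCIX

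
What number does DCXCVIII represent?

DCXCVIII: D=500, C=100, XC=90, V=5, I=1, I=1, I=1
500 + 100 + 90 + 5 + 1 + 1 + 1 = 698

698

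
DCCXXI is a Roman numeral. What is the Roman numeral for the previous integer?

DCCXXI = 721; previous is 720

DCCXX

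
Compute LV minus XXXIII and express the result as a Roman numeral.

LV = 55
XXXIII = 33
55 - 33 = 22

XXII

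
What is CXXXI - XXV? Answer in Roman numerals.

CXXXI = 131
XXV = 25
131 - 25 = 106

CVI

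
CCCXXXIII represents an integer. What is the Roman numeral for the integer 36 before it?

CCCXXXIII = 333
333 - 36 = 297

CCXCVII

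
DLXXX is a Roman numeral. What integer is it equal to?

DLXXX: D=500, L=50, X=10, X=10, X=10
500 + 50 + 10 + 10 + 10 = 580

580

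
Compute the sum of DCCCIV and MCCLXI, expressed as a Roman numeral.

DCCCIV = 804
MCCLXI = 1261
804 + 1261 = 2065

MMLXV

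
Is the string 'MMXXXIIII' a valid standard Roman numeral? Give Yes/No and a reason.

'MMXXXIIII': More than 3 consecutive I's

No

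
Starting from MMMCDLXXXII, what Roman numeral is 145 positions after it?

MMMCDLXXXII = 3482
3482 + 145 = 3627

MMMDCXXVII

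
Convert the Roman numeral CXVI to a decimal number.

CXVI: C=100, X=10, V=5, I=1
100 + 10 + 5 + 1 = 116

116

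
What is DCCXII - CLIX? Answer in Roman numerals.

DCCXII = 712
CLIX = 159
712 - 159 = 553

DLIII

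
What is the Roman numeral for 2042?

Convert 2042 to Roman numerals:
  2042 contains 2×1000 (MM)
  42 contains 1×40 (XL)
  2 contains 2×1 (II)

MMXLII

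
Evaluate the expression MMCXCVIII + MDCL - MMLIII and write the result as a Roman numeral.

MMCXCVIII = 2198, MDCL = 1650, MMLIII = 2053
2198 + 1650 = 3848
3848 - 2053 = 1795

MDCCXCV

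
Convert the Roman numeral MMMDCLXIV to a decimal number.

MMMDCLXIV: M=1000, M=1000, M=1000, D=500, C=100, L=50, X=10, IV=4
1000 + 1000 + 1000 + 500 + 100 + 50 + 10 + 4 = 3664

3664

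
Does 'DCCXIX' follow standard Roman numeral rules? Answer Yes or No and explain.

'DCCXIX': Check the rules: uses only the symbols I, V, X, L, C, D, M; no symbol is repeated more than three times in a row; V, L and D each appear at most once; the only place a smaller symbol precedes a larger one is the allowed subtractive pair IX, the symbol right after such a pair (if any) is smaller than the pair's first symbol, and otherwise the values never increase from left to right. Value: D (500) + C (100) + C (100) + X (10) + IX (9) = 719. So it is a valid standard Roman numeral.

Yes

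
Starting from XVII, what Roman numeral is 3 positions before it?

XVII = 17
17 - 3 = 14

XIV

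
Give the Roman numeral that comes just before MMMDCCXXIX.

MMMDCCXXIX = 3729, so the previous integer is 3729 - 1 = 3728

MMMDCCXXVIII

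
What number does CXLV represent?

CXLV: C=100, XL=40, V=5
100 + 40 + 5 = 145

145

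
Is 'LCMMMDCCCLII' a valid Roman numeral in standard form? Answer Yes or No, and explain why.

'LCMMMDCCCLII': L should not appear more than once

No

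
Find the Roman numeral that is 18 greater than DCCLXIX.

DCCLXIX = 769
769 + 18 = 787

DCCLXXXVII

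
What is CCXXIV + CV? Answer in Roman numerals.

CCXXIV = 224
CV = 105
224 + 105 = 329

CCCXXIX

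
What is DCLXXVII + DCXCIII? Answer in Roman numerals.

DCLXXVII = 677
DCXCIII = 693
677 + 693 = 1370

MCCCLXX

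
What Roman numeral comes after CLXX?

CLXX = 170, so the next integer is 170 + 1 = 171

CLXXI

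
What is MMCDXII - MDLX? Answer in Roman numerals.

MMCDXII = 2412
MDLX = 1560
2412 - 1560 = 852

DCCCLII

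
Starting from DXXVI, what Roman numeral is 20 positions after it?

DXXVI = 526
526 + 20 = 546

DXLVI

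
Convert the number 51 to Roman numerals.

Convert 51 to Roman numerals:
  51 contains 1×50 (L)
  1 contains 1×1 (I)

LI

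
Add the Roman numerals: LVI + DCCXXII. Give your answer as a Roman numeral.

LVI = 56
DCCXXII = 722
56 + 722 = 778

DCCLXXVIII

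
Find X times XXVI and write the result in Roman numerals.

X = 10
XXVI = 26
10 × 26 = 260

CCLX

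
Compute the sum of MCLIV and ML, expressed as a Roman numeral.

MCLIV = 1154
ML = 1050
1154 + 1050 = 2204

MMCCIV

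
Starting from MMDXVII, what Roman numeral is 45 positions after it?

MMDXVII = 2517
2517 + 45 = 2562

MMDLXII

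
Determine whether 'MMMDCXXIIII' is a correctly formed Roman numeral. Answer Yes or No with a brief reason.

'MMMDCXXIIII': More than 3 consecutive I's

No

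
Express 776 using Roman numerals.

Convert 776 to Roman numerals:
  776 contains 1×500 (D)
  276 contains 2×100 (CC)
  76 contains 1×50 (L)
  26 contains 2×10 (XX)
  6 contains 1×5 (V)
  1 contains 1×1 (I)

DCCLXXVI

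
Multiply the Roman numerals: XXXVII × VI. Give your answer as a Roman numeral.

XXXVII = 37
VI = 6
37 × 6 = 222

CCXXII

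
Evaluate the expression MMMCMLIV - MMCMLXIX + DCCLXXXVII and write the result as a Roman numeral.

MMMCMLIV = 3954, MMCMLXIX = 2969, DCCLXXXVII = 787
3954 - 2969 = 985
985 + 787 = 1772

MDCCLXXII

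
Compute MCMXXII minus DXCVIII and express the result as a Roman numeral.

MCMXXII = 1922
DXCVIII = 598
1922 - 598 = 1324

MCCCXXIV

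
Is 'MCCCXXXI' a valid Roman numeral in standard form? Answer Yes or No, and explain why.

'MCCCXXXI': Check the rules: uses only the symbols I, V, X, L, C, D, M; no symbol is repeated more than three times in a row; V, L and D each appear at most once; no smaller symbol precedes a larger one (values never increase from left to right). Value: M (1000) + C (100) + C (100) + C (100) + X (10) + X (10) + X (10) + I (1) = 1331. So it is a valid standard Roman numeral.

Yes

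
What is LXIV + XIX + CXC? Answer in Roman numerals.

LXIV = 64, XIX = 19, CXC = 190
64 + 19 = 83
83 + 190 = 273

CCLXXIII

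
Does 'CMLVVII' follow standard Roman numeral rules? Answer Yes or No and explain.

'CMLVVII': V should not appear more than once

No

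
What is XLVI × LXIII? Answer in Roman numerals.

XLVI = 46
LXIII = 63
46 × 63 = 2898

MMDCCCXCVIII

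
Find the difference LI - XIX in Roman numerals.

LI = 51
XIX = 19
51 - 19 = 32

XXXII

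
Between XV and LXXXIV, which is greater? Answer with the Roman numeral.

XV = 15
LXXXIV = 84
84 is larger

LXXXIV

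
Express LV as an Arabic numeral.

LV: L=50, V=5
50 + 5 = 55

55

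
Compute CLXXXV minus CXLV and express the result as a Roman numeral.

CLXXXV = 185
CXLV = 145
185 - 145 = 40

XL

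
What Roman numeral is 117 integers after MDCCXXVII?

MDCCXXVII = 1727
1727 + 117 = 1844

MDCCCXLIV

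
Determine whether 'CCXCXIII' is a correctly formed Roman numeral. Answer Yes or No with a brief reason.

'CCXCXIII': X cannot come right after the subtractive pair XC: once X is subtracted in XC, the next symbol must be smaller than X

No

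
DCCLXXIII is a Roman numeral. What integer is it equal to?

DCCLXXIII: D=500, C=100, C=100, L=50, X=10, X=10, I=1, I=1, I=1
500 + 100 + 100 + 50 + 10 + 10 + 1 + 1 + 1 = 773

773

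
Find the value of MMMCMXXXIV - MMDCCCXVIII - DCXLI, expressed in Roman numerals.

MMMCMXXXIV = 3934, MMDCCCXVIII = 2818, DCXLI = 641
3934 - 2818 = 1116
1116 - 641 = 475

CDLXXV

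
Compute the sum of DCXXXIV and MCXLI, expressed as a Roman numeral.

DCXXXIV = 634
MCXLI = 1141
634 + 1141 = 1775

MDCCLXXV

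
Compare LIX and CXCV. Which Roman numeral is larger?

LIX = 59
CXCV = 195
195 is larger

CXCV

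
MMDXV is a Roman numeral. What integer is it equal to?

MMDXV: M=1000, M=1000, D=500, X=10, V=5
1000 + 1000 + 500 + 10 + 5 = 2515

2515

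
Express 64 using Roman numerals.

Convert 64 to Roman numerals:
  64 contains 1×50 (L)
  14 contains 1×10 (X)
  4 contains 1×4 (IV)

LXIV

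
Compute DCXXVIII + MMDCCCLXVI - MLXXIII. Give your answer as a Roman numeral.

DCXXVIII = 628, MMDCCCLXVI = 2866, MLXXIII = 1073
628 + 2866 = 3494
3494 - 1073 = 2421

MMCDXXI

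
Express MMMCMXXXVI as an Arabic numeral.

MMMCMXXXVI: M=1000, M=1000, M=1000, CM=900, X=10, X=10, X=10, V=5, I=1
1000 + 1000 + 1000 + 900 + 10 + 10 + 10 + 5 + 1 = 3936

3936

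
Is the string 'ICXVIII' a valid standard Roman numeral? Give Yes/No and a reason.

'ICXVIII': Invalid subtractive combination: IC

No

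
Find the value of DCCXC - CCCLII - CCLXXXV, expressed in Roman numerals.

DCCXC = 790, CCCLII = 352, CCLXXXV = 285
790 - 352 = 438
438 - 285 = 153

CLIII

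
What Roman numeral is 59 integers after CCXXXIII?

CCXXXIII = 233
233 + 59 = 292

CCXCII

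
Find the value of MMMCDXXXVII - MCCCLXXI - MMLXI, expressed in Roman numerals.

MMMCDXXXVII = 3437, MCCCLXXI = 1371, MMLXI = 2061
3437 - 1371 = 2066
2066 - 2061 = 5

V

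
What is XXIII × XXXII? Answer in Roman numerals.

XXIII = 23
XXXII = 32
23 × 32 = 736

DCCXXXVI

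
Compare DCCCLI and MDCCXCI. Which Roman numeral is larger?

DCCCLI = 851
MDCCXCI = 1791
1791 is larger

MDCCXCI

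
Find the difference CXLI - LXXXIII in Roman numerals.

CXLI = 141
LXXXIII = 83
141 - 83 = 58

LVIII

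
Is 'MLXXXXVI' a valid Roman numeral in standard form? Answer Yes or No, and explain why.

'MLXXXXVI': More than 3 consecutive X's

No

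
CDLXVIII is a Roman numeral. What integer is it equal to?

CDLXVIII: CD=400, L=50, X=10, V=5, I=1, I=1, I=1
400 + 50 + 10 + 5 + 1 + 1 + 1 = 468

468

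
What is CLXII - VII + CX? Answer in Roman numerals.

CLXII = 162, VII = 7, CX = 110
162 - 7 = 155
155 + 110 = 265

CCLXV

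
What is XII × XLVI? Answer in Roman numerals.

XII = 12
XLVI = 46
12 × 46 = 552

DLII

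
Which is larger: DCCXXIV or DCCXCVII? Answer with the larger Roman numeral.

DCCXXIV = 724
DCCXCVII = 797
797 is larger

DCCXCVII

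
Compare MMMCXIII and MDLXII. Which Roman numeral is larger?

MMMCXIII = 3113
MDLXII = 1562
3113 is larger

MMMCXIII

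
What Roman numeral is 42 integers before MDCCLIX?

MDCCLIX = 1759
1759 - 42 = 1717

MDCCXVII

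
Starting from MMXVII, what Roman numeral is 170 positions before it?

MMXVII = 2017
2017 - 170 = 1847

MDCCCXLVII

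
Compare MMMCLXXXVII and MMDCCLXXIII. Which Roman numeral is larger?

MMMCLXXXVII = 3187
MMDCCLXXIII = 2773
3187 is larger

MMMCLXXXVII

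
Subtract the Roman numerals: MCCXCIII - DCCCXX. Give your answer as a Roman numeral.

MCCXCIII = 1293
DCCCXX = 820
1293 - 820 = 473

CDLXXIII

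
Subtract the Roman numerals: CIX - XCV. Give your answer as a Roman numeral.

CIX = 109
XCV = 95
109 - 95 = 14

XIV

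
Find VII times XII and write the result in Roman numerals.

VII = 7
XII = 12
7 × 12 = 84

LXXXIV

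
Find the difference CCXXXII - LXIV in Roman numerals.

CCXXXII = 232
LXIV = 64
232 - 64 = 168

CLXVIII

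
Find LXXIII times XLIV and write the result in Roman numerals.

LXXIII = 73
XLIV = 44
73 × 44 = 3212

MMMCCXII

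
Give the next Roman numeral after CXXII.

CXXII = 122, so the next integer is 122 + 1 = 123

CXXIII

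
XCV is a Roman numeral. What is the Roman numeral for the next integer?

XCV = 95, so the next integer is 95 + 1 = 96

XCVI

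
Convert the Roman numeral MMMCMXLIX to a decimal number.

MMMCMXLIX: M=1000, M=1000, M=1000, CM=900, XL=40, IX=9
1000 + 1000 + 1000 + 900 + 40 + 9 = 3949

3949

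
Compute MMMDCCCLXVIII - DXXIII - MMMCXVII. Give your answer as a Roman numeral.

MMMDCCCLXVIII = 3868, DXXIII = 523, MMMCXVII = 3117
3868 - 523 = 3345
3345 - 3117 = 228

CCXXVIII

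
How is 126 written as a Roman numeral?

Convert 126 to Roman numerals:
  126 contains 1×100 (C)
  26 contains 2×10 (XX)
  6 contains 1×5 (V)
  1 contains 1×1 (I)

CXXVI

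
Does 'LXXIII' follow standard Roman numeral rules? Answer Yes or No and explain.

'LXXIII': Check the rules: uses only the symbols I, V, X, L, C, D, M; no symbol is repeated more than three times in a row; V, L and D each appear at most once; no smaller symbol precedes a larger one (values never increase from left to right). Value: L (50) + X (10) + X (10) + I (1) + I (1) + I (1) = 73. So it is a valid standard Roman numeral.

Yes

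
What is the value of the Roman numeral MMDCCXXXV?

MMDCCXXXV: M=1000, M=1000, D=500, C=100, C=100, X=10, X=10, X=10, V=5
1000 + 1000 + 500 + 100 + 100 + 10 + 10 + 10 + 5 = 2735

2735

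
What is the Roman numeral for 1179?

Convert 1179 to Roman numerals:
  1179 contains 1×1000 (M)
  179 contains 1×100 (C)
  79 contains 1×50 (L)
  29 contains 2×10 (XX)
  9 contains 1×9 (IX)

MCLXXIX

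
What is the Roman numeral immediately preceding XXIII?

XXIII = 23; previous is 22

XXII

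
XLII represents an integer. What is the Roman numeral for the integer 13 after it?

XLII = 42
42 + 13 = 55

LV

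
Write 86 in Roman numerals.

Convert 86 to Roman numerals:
  86 contains 1×50 (L)
  36 contains 3×10 (XXX)
  6 contains 1×5 (V)
  1 contains 1×1 (I)

LXXXVI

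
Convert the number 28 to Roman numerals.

Convert 28 to Roman numerals:
  28 contains 2×10 (XX)
  8 contains 1×5 (V)
  3 contains 3×1 (III)

XXVIII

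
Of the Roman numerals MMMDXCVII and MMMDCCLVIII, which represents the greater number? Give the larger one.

MMMDXCVII = 3597
MMMDCCLVIII = 3758
3758 is larger

MMMDCCLVIII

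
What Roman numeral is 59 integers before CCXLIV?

CCXLIV = 244
244 - 59 = 185

CLXXXV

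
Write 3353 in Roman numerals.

Convert 3353 to Roman numerals:
  3353 contains 3×1000 (MMM)
  353 contains 3×100 (CCC)
  53 contains 1×50 (L)
  3 contains 3×1 (III)

MMMCCCLIII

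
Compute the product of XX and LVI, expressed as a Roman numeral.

XX = 20
LVI = 56
20 × 56 = 1120

MCXX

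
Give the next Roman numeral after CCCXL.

CCCXL = 340; next is 341

CCCXLI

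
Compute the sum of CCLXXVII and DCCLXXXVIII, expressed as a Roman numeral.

CCLXXVII = 277
DCCLXXXVIII = 788
277 + 788 = 1065

MLXV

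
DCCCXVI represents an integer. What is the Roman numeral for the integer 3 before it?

DCCCXVI = 816
816 - 3 = 813

DCCCXIII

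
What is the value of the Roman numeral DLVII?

DLVII: D=500, L=50, V=5, I=1, I=1
500 + 50 + 5 + 1 + 1 = 557

557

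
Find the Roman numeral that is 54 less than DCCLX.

DCCLX = 760
760 - 54 = 706

DCCVI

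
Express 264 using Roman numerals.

Convert 264 to Roman numerals:
  264 contains 2×100 (CC)
  64 contains 1×50 (L)
  14 contains 1×10 (X)
  4 contains 1×4 (IV)

CCLXIV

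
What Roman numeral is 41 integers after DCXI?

DCXI = 611
611 + 41 = 652

DCLII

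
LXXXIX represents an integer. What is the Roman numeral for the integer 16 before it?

LXXXIX = 89
89 - 16 = 73

LXXIII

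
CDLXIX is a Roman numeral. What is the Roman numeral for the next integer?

CDLXIX = 469, so the next integer is 469 + 1 = 470

CDLXX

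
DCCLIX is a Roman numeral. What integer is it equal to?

DCCLIX: D=500, C=100, C=100, L=50, IX=9
500 + 100 + 100 + 50 + 9 = 759

759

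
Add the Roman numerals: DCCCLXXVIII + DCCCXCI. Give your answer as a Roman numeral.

DCCCLXXVIII = 878
DCCCXCI = 891
878 + 891 = 1769

MDCCLXIX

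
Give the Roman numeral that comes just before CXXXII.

CXXXII = 132; previous is 131

CXXXI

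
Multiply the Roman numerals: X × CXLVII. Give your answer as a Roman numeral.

X = 10
CXLVII = 147
10 × 147 = 1470

MCDLXX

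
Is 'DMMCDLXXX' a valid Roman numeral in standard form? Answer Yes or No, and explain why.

'DMMCDLXXX': D should not appear more than once

No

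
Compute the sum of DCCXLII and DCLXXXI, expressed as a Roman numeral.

DCCXLII = 742
DCLXXXI = 681
742 + 681 = 1423

MCDXXIII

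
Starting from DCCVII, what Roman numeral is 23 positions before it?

DCCVII = 707
707 - 23 = 684

DCLXXXIV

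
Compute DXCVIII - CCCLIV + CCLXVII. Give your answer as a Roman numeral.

DXCVIII = 598, CCCLIV = 354, CCLXVII = 267
598 - 354 = 244
244 + 267 = 511

DXI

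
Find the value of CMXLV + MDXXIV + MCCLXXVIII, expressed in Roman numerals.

CMXLV = 945, MDXXIV = 1524, MCCLXXVIII = 1278
945 + 1524 = 2469
2469 + 1278 = 3747

MMMDCCXLVII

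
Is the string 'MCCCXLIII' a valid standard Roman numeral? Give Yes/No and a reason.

'MCCCXLIII': Check the rules: uses only the symbols I, V, X, L, C, D, M; no symbol is repeated more than three times in a row; V, L and D each appear at most once; the only place a smaller symbol precedes a larger one is the allowed subtractive pair XL, the symbol right after such a pair (if any) is smaller than the pair's first symbol, and otherwise the values never increase from left to right. Value: M (1000) + C (100) + C (100) + C (100) + XL (40) + I (1) + I (1) + I (1) = 1343. So it is a valid standard Roman numeral.

Yes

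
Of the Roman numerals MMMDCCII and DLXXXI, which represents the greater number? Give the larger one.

MMMDCCII = 3702
DLXXXI = 581
3702 is larger

MMMDCCII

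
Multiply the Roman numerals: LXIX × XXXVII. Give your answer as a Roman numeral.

LXIX = 69
XXXVII = 37
69 × 37 = 2553

MMDLIII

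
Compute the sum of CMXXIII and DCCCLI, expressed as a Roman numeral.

CMXXIII = 923
DCCCLI = 851
923 + 851 = 1774

MDCCLXXIV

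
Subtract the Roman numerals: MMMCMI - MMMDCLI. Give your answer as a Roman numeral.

MMMCMI = 3901
MMMDCLI = 3651
3901 - 3651 = 250

CCL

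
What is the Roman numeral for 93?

Convert 93 to Roman numerals:
  93 contains 1×90 (XC)
  3 contains 3×1 (III)

XCIII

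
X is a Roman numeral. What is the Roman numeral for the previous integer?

X = 10, so the previous integer is 10 - 1 = 9

IX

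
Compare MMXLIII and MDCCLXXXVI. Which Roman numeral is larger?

MMXLIII = 2043
MDCCLXXXVI = 1786
2043 is larger

MMXLIII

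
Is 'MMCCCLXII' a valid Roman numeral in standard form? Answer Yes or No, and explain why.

'MMCCCLXII': Check the rules: uses only the symbols I, V, X, L, C, D, M; no symbol is repeated more than three times in a row; V, L and D each appear at most once; no smaller symbol precedes a larger one (values never increase from left to right). Value: M (1000) + M (1000) + C (100) + C (100) + C (100) + L (50) + X (10) + I (1) + I (1) = 2362. So it is a valid standard Roman numeral.

Yes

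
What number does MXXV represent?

MXXV: M=1000, X=10, X=10, V=5
1000 + 10 + 10 + 5 = 1025

1025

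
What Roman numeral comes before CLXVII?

CLXVII = 167, so the previous integer is 167 - 1 = 166

CLXVI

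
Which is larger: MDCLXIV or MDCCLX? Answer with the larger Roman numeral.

MDCLXIV = 1664
MDCCLX = 1760
1760 is larger

MDCCLX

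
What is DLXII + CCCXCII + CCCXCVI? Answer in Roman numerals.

DLXII = 562, CCCXCII = 392, CCCXCVI = 396
562 + 392 = 954
954 + 396 = 1350

MCCCL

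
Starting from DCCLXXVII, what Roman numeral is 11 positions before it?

DCCLXXVII = 777
777 - 11 = 766

DCCLXVI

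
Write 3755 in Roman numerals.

Convert 3755 to Roman numerals:
  3755 contains 3×1000 (MMM)
  755 contains 1×500 (D)
  255 contains 2×100 (CC)
  55 contains 1×50 (L)
  5 contains 1×5 (V)

MMMDCCLV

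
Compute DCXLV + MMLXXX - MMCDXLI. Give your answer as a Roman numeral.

DCXLV = 645, MMLXXX = 2080, MMCDXLI = 2441
645 + 2080 = 2725
2725 - 2441 = 284

CCLXXXIV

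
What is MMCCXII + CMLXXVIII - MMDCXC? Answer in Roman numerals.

MMCCXII = 2212, CMLXXVIII = 978, MMDCXC = 2690
2212 + 978 = 3190
3190 - 2690 = 500

D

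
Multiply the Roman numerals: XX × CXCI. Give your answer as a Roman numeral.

XX = 20
CXCI = 191
20 × 191 = 3820

MMMDCCCXX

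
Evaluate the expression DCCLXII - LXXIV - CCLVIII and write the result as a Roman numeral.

DCCLXII = 762, LXXIV = 74, CCLVIII = 258
762 - 74 = 688
688 - 258 = 430

CDXXX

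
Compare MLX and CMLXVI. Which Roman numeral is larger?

MLX = 1060
CMLXVI = 966
1060 is larger

MLX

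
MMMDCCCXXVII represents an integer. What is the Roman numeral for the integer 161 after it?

MMMDCCCXXVII = 3827
3827 + 161 = 3988

MMMCMLXXXVIII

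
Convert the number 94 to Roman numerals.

Convert 94 to Roman numerals:
  94 contains 1×90 (XC)
  4 contains 1×4 (IV)

XCIV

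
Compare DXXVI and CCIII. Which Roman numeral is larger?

DXXVI = 526
CCIII = 203
526 is larger

DXXVI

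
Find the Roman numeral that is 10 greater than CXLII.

CXLII = 142
142 + 10 = 152

CLII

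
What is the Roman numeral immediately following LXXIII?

LXXIII = 73; next is 74

LXXIV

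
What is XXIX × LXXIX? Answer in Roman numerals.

XXIX = 29
LXXIX = 79
29 × 79 = 2291

MMCCXCI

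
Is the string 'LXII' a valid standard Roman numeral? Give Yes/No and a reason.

'LXII': Check the rules: uses only the symbols I, V, X, L, C, D, M; no symbol is repeated more than three times in a row; V, L and D each appear at most once; no smaller symbol precedes a larger one (values never increase from left to right). Value: L (50) + X (10) + I (1) + I (1) = 62. So it is a valid standard Roman numeral.

Yes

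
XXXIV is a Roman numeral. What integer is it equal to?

XXXIV: X=10, X=10, X=10, IV=4
10 + 10 + 10 + 4 = 34

34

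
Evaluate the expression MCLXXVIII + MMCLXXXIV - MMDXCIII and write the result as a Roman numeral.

MCLXXVIII = 1178, MMCLXXXIV = 2184, MMDXCIII = 2593
1178 + 2184 = 3362
3362 - 2593 = 769

DCCLXIX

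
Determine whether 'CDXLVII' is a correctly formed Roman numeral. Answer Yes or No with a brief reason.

'CDXLVII': Check the rules: uses only the symbols I, V, X, L, C, D, M; no symbol is repeated more than three times in a row; V, L and D each appear at most once; the only places a smaller symbol precedes a larger one are the allowed subtractive pairs CD, XL, the symbol right after such a pair (if any) is smaller than the pair's first symbol, and otherwise the values never increase from left to right. Value: CD (400) + XL (40) + V (5) + I (1) + I (1) = 447. So it is a valid standard Roman numeral.

Yes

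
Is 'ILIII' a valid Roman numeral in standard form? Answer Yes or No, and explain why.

'ILIII': Invalid subtractive combination: IL

No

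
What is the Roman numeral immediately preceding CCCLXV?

CCCLXV = 365, so the previous integer is 365 - 1 = 364

CCCLXIV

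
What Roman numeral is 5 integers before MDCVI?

MDCVI = 1606
1606 - 5 = 1601

MDCI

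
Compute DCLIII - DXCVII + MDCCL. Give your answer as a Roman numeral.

DCLIII = 653, DXCVII = 597, MDCCL = 1750
653 - 597 = 56
56 + 1750 = 1806

MDCCCVI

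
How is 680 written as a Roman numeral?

Convert 680 to Roman numerals:
  680 contains 1×500 (D)
  180 contains 1×100 (C)
  80 contains 1×50 (L)
  30 contains 3×10 (XXX)

DCLXXX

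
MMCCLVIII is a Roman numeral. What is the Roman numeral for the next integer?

MMCCLVIII = 2258, so the next integer is 2258 + 1 = 2259

MMCCLIX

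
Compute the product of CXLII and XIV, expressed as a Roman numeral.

CXLII = 142
XIV = 14
142 × 14 = 1988

MCMLXXXVIII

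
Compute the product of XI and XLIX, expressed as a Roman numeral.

XI = 11
XLIX = 49
11 × 49 = 539

DXXXIX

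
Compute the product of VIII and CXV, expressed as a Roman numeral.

VIII = 8
CXV = 115
8 × 115 = 920

CMXX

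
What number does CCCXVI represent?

CCCXVI: C=100, C=100, C=100, X=10, V=5, I=1
100 + 100 + 100 + 10 + 5 + 1 = 316

316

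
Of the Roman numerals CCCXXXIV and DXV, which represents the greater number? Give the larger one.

CCCXXXIV = 334
DXV = 515
515 is larger

DXV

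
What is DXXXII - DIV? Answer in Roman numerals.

DXXXII = 532
DIV = 504
532 - 504 = 28

XXVIII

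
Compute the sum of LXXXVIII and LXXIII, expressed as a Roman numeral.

LXXXVIII = 88
LXXIII = 73
88 + 73 = 161

CLXI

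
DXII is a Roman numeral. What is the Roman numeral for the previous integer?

DXII = 512, so the previous integer is 512 - 1 = 511

DXI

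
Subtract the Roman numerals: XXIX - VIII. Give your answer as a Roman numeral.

XXIX = 29
VIII = 8
29 - 8 = 21

XXI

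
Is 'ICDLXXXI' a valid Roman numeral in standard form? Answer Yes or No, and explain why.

'ICDLXXXI': Invalid subtractive combination: IC

No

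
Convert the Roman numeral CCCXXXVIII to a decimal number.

CCCXXXVIII: C=100, C=100, C=100, X=10, X=10, X=10, V=5, I=1, I=1, I=1
100 + 100 + 100 + 10 + 10 + 10 + 5 + 1 + 1 + 1 = 338

338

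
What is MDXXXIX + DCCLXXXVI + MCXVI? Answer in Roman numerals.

MDXXXIX = 1539, DCCLXXXVI = 786, MCXVI = 1116
1539 + 786 = 2325
2325 + 1116 = 3441

MMMCDXLI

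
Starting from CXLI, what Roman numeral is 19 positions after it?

CXLI = 141
141 + 19 = 160

CLX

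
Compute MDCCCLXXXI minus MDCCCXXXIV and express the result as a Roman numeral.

MDCCCLXXXI = 1881
MDCCCXXXIV = 1834
1881 - 1834 = 47

XLVII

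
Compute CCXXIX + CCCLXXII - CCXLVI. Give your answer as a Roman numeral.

CCXXIX = 229, CCCLXXII = 372, CCXLVI = 246
229 + 372 = 601
601 - 246 = 355

CCCLV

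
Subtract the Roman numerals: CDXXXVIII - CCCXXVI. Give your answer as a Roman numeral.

CDXXXVIII = 438
CCCXXVI = 326
438 - 326 = 112

CXII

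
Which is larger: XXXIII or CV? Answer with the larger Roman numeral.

XXXIII = 33
CV = 105
105 is larger

CV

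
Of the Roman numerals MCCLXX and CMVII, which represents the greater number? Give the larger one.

MCCLXX = 1270
CMVII = 907
1270 is larger

MCCLXX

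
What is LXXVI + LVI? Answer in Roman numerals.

LXXVI = 76
LVI = 56
76 + 56 = 132

CXXXII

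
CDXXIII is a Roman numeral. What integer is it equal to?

CDXXIII: CD=400, X=10, X=10, I=1, I=1, I=1
400 + 10 + 10 + 1 + 1 + 1 = 423

423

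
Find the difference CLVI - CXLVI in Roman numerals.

CLVI = 156
CXLVI = 146
156 - 146 = 10

X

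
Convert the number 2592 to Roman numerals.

Convert 2592 to Roman numerals:
  2592 contains 2×1000 (MM)
  592 contains 1×500 (D)
  92 contains 1×90 (XC)
  2 contains 2×1 (II)

MMDXCII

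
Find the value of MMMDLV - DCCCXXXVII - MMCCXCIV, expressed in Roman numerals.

MMMDLV = 3555, DCCCXXXVII = 837, MMCCXCIV = 2294
3555 - 837 = 2718
2718 - 2294 = 424

CDXXIV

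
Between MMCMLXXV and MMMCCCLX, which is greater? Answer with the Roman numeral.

MMCMLXXV = 2975
MMMCCCLX = 3360
3360 is larger

MMMCCCLX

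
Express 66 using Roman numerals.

Convert 66 to Roman numerals:
  66 contains 1×50 (L)
  16 contains 1×10 (X)
  6 contains 1×5 (V)
  1 contains 1×1 (I)

LXVI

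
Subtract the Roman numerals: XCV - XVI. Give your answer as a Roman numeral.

XCV = 95
XVI = 16
95 - 16 = 79

LXXIX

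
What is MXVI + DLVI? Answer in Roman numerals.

MXVI = 1016
DLVI = 556
1016 + 556 = 1572

MDLXXII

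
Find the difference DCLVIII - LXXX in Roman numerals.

DCLVIII = 658
LXXX = 80
658 - 80 = 578

DLXXVIII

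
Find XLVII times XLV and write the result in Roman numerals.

XLVII = 47
XLV = 45
47 × 45 = 2115

MMCXV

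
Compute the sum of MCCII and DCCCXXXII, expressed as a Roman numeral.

MCCII = 1202
DCCCXXXII = 832
1202 + 832 = 2034

MMXXXIV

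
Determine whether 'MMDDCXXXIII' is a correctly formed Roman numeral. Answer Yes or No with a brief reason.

'MMDDCXXXIII': D should not appear more than once

No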